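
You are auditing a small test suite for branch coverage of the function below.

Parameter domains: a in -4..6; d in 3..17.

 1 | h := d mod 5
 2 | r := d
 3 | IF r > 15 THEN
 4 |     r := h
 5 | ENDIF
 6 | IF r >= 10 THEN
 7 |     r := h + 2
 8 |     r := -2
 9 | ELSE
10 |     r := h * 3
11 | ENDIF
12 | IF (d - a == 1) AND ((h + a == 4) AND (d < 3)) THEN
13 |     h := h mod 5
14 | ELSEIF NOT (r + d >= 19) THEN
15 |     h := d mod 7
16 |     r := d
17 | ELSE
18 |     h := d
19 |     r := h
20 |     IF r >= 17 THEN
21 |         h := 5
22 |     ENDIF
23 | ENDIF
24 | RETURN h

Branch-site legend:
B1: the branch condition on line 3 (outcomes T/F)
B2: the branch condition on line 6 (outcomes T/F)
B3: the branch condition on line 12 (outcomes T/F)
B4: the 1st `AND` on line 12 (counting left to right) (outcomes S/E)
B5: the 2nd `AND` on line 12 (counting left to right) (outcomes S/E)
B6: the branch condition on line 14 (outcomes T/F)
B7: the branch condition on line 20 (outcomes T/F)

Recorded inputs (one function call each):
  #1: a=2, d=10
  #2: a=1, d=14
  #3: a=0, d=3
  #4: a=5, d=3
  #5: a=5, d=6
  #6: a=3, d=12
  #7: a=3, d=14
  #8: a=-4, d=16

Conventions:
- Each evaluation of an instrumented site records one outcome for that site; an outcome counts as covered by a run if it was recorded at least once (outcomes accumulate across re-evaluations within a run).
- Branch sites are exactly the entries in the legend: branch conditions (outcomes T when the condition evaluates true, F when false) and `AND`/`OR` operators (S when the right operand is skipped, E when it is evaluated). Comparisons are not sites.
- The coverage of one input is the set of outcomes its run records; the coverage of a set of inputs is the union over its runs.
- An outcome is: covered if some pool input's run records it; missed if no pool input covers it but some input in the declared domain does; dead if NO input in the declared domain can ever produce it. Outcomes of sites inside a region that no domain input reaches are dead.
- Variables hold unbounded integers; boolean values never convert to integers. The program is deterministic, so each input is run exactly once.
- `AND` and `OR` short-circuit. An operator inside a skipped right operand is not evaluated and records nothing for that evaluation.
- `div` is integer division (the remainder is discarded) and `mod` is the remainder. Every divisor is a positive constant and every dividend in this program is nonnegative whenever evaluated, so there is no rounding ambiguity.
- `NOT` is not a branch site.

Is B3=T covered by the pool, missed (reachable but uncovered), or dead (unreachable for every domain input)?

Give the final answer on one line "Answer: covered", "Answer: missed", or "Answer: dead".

no pool input records B3=T
checking all 165 inputs in the declared domain: B3=T is never recorded -> dead

Answer: dead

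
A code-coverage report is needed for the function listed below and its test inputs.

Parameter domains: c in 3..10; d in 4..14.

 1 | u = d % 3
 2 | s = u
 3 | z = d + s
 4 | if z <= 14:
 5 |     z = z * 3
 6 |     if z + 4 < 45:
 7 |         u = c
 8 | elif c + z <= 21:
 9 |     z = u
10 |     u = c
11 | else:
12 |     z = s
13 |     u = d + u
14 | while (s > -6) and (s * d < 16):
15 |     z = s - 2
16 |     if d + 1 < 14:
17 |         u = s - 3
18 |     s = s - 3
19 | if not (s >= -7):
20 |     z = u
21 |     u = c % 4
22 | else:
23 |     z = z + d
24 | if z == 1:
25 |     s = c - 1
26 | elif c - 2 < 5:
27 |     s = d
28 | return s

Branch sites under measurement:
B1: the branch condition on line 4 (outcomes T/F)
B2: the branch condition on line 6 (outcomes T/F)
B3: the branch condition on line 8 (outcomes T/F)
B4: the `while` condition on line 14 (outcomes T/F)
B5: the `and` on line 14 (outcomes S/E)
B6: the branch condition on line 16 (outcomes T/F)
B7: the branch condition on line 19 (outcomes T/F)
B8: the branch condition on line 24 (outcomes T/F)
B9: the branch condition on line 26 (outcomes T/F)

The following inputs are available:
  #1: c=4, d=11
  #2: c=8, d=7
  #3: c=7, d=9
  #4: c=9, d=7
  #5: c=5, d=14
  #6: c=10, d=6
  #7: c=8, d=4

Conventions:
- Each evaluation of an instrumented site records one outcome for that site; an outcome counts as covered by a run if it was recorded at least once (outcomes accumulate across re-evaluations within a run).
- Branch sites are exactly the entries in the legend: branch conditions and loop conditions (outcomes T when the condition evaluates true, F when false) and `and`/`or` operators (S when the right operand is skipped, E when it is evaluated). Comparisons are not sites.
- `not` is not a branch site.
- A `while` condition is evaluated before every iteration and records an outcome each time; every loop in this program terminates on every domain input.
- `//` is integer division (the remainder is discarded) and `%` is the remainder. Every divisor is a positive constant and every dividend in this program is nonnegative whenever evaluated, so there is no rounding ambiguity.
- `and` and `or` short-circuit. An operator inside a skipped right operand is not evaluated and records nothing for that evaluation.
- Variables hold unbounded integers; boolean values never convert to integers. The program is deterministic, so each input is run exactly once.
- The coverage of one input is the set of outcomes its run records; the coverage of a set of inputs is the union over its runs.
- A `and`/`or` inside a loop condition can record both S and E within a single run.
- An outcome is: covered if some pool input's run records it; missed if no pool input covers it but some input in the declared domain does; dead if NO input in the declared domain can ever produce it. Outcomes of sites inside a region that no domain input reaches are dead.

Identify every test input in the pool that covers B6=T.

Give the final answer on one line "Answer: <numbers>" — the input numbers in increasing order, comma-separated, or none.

input #1 (c=4, d=11): does not produce B6=T
input #2 (c=8, d=7): produces B6=T
input #3 (c=7, d=9): produces B6=T
input #4 (c=9, d=7): produces B6=T
input #5 (c=5, d=14): does not produce B6=T
input #6 (c=10, d=6): produces B6=T
input #7 (c=8, d=4): produces B6=T

Answer: 2, 3, 4, 6, 7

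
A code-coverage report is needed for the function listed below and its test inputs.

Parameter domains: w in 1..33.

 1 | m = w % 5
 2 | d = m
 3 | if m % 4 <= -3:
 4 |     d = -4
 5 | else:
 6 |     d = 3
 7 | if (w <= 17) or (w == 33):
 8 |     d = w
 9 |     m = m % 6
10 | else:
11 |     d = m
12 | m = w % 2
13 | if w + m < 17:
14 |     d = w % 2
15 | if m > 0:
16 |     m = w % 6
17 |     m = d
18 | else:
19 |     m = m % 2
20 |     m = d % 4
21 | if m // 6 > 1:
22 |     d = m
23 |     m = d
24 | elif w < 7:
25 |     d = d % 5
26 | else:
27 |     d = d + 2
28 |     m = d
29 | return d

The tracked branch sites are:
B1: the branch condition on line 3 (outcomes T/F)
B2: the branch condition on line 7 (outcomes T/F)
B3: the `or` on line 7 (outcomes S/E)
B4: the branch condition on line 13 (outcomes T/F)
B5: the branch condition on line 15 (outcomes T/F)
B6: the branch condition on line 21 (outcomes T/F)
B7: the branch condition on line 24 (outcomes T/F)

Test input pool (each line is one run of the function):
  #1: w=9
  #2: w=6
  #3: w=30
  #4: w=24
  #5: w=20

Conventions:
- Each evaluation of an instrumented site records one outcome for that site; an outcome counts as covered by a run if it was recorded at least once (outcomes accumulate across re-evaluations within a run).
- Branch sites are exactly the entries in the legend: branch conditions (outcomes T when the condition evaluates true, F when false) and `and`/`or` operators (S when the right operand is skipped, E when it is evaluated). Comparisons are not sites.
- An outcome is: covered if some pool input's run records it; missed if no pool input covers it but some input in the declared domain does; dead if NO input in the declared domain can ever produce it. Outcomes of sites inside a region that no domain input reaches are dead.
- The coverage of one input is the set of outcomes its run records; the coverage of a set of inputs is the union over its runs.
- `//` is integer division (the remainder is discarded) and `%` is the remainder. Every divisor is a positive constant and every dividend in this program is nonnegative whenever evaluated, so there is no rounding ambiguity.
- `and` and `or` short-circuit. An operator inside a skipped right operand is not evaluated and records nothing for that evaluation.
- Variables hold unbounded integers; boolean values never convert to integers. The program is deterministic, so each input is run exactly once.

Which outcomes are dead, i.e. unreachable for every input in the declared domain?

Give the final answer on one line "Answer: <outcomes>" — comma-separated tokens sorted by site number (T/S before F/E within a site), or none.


sweeping the full domain (33 inputs) for each outcome:
  B1=T: never recorded by any domain input -> dead
  reachable outcomes have witnesses, e.g. B1=F (e.g. w=1), B2=T (e.g. w=1), B2=F (e.g. w=18), B3=S (e.g. w=1)
Answer: B1=T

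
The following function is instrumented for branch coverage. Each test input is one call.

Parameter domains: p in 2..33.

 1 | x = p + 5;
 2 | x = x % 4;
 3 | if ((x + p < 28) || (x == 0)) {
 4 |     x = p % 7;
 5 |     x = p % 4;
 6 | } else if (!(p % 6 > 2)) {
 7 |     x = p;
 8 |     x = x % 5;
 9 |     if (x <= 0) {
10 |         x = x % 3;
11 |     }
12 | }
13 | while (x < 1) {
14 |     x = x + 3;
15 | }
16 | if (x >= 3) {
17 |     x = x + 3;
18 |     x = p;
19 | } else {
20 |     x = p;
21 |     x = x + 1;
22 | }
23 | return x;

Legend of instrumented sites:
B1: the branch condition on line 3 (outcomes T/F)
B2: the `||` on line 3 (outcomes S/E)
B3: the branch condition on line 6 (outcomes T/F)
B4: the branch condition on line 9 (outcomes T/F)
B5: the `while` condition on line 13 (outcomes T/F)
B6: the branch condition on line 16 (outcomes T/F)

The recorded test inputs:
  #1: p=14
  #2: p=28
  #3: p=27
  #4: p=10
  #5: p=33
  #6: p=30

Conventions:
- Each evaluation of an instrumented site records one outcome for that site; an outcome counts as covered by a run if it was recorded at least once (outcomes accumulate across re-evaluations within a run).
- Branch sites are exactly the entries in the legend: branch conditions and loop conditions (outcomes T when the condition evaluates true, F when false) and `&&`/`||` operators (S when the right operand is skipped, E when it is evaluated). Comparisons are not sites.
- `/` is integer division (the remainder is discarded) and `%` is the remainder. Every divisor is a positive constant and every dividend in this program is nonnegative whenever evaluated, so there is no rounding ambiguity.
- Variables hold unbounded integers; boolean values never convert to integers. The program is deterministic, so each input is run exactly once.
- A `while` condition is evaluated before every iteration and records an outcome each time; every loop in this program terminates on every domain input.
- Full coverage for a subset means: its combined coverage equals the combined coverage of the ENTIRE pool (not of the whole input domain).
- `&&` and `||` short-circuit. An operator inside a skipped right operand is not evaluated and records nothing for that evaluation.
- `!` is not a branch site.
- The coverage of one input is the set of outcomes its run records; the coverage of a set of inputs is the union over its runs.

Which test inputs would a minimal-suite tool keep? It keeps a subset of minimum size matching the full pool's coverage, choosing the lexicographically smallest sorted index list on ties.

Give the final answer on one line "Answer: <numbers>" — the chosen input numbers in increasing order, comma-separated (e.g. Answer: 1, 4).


run #1 (p=14) records B1=T, B2=S, B5=F, B6=F
run #2 (p=28) records B1=F, B2=E, B3=F, B5=F, B6=F
run #3 (p=27) records B1=T, B2=S, B5=F, B6=T
run #4 (p=10) records B1=T, B2=S, B5=F, B6=F
run #5 (p=33) records B1=F, B2=E, B3=F, B5=F, B6=F
run #6 (p=30) records B1=F, B2=E, B3=T, B4=T, B5=T, B5=F, B6=T
the full pool covers 11 outcomes: B1=T, B1=F, B2=S, B2=E, B3=T, B3=F, B4=T, B5=T, B5=F, B6=T, B6=F
every size-1 subset falls short of the 11 outcomes (best: 7/11)
every size-2 subset falls short of the 11 outcomes (best: 10/11)
at size 3, {1, 2, 6} reaches all 11 outcomes; every lexicographically earlier size-3 subset fails
Answer: 1, 2, 6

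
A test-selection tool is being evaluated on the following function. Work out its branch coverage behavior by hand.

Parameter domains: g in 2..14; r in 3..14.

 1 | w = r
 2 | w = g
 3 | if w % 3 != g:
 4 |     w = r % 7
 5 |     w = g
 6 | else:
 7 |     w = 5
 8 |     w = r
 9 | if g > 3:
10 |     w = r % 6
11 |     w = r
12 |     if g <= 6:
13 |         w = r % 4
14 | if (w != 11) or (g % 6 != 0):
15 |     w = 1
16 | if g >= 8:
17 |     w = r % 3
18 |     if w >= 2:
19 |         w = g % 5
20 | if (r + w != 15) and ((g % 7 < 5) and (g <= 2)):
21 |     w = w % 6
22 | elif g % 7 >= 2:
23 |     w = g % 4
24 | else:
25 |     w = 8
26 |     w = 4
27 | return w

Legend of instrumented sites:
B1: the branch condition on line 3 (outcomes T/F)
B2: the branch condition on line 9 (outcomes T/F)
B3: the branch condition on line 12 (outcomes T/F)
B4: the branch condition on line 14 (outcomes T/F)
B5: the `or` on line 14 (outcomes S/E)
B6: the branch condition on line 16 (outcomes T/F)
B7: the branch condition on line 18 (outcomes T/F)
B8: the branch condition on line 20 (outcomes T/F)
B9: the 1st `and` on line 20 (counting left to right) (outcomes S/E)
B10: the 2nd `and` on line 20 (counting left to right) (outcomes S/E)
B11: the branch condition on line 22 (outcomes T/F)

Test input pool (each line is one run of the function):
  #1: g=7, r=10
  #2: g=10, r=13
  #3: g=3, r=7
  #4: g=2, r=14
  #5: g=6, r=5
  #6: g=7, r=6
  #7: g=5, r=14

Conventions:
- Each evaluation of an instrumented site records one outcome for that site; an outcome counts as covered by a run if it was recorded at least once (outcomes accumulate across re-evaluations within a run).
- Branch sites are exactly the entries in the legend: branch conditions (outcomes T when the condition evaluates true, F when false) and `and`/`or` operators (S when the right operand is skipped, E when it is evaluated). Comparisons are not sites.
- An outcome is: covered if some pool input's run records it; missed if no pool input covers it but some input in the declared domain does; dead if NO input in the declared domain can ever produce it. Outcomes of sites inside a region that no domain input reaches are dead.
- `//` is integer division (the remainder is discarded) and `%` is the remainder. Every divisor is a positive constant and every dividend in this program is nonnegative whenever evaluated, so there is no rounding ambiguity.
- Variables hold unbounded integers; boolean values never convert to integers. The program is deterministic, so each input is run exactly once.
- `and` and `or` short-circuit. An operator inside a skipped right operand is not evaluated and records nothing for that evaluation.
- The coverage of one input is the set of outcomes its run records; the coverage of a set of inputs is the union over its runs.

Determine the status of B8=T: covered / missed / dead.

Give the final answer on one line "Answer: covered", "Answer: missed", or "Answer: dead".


no pool input records B8=T
but domain input (g=2, r=3) does record it -> reachable, so missed
Answer: missed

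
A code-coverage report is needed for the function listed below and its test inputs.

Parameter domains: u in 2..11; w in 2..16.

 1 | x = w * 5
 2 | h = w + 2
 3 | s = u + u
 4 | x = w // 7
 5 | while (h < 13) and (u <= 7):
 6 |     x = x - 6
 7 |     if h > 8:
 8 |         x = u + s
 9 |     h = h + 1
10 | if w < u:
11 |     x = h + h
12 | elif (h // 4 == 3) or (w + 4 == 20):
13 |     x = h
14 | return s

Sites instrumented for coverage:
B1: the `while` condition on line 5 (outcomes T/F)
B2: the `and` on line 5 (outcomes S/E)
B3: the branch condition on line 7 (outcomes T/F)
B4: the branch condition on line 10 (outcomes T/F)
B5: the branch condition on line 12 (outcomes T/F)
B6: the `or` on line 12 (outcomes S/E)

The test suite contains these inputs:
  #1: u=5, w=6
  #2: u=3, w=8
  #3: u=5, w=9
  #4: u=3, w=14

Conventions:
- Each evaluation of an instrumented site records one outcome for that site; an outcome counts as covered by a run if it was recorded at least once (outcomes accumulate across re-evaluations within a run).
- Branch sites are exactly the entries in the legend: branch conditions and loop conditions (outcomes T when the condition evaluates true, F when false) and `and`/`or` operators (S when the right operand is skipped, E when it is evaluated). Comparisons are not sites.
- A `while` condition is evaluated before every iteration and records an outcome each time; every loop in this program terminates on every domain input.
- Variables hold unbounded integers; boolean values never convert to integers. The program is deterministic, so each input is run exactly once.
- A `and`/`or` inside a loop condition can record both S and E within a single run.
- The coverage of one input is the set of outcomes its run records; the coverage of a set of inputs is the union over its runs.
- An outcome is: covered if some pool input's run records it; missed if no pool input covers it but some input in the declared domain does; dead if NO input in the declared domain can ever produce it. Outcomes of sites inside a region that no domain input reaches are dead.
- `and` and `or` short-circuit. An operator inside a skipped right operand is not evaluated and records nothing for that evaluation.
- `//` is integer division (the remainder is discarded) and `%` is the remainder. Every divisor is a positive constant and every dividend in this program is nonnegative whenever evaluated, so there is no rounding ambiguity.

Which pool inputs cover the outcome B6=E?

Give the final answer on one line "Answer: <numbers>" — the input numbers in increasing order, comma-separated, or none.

input #1 (u=5, w=6): does not record B6=E
input #2 (u=3, w=8): does not record B6=E
input #3 (u=5, w=9): does not record B6=E
input #4 (u=3, w=14): records B6=E

Answer: 4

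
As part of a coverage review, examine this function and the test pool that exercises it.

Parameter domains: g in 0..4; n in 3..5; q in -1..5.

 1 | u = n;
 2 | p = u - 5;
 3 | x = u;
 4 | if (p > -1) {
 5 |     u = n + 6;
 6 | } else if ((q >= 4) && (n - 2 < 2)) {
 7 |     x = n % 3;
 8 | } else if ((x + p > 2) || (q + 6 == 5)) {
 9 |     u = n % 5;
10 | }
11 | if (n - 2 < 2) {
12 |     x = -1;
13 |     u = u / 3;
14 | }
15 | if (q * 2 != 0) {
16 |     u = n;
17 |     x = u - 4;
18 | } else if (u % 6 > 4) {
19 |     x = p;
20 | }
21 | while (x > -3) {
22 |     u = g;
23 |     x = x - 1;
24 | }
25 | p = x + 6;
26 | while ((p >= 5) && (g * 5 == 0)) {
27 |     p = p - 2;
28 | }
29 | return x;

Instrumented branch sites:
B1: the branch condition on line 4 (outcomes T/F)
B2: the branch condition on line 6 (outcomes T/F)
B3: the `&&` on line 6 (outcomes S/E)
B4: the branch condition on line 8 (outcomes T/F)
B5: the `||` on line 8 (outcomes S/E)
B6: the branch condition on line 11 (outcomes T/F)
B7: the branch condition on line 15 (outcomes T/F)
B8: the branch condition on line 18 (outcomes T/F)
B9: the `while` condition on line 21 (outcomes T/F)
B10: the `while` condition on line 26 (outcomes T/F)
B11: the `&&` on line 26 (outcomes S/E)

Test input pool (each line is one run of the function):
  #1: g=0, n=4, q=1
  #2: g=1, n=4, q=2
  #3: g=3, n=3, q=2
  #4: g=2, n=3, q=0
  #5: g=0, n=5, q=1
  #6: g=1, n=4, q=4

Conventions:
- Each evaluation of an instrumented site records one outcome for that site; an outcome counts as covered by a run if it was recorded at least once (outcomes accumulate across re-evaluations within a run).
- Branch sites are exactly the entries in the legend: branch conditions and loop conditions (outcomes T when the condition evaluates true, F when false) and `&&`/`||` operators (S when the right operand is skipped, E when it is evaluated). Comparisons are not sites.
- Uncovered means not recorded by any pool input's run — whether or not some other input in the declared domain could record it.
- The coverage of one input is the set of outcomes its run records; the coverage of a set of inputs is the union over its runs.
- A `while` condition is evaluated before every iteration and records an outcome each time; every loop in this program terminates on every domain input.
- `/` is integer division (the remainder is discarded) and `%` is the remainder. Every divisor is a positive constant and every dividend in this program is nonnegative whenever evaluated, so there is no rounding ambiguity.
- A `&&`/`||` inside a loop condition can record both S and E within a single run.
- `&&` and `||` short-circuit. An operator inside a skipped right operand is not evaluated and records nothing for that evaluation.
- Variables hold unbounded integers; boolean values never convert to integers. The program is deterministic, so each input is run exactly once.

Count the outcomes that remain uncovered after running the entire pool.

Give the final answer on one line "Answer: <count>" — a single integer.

run #1 (g=0, n=4, q=1) records B1=F, B2=F, B3=S, B4=T, B5=S, B6=F, B7=T, B9=T, B9=F, B10=F, B11=S
run #2 (g=1, n=4, q=2) records B1=F, B2=F, B3=S, B4=T, B5=S, B6=F, B7=T, B9=T, B9=F, B10=F, B11=S
run #3 (g=3, n=3, q=2) records B1=F, B2=F, B3=S, B4=F, B5=E, B6=T, B7=T, B9=T, B9=F, B10=F, B11=S
run #4 (g=2, n=3, q=0) records B1=F, B2=F, B3=S, B4=F, B5=E, B6=T, B7=F, B8=F, B9=T, B9=F, B10=F, B11=S
run #5 (g=0, n=5, q=1) records B1=T, B6=F, B7=T, B9=T, B9=F, B10=F, B11=S
run #6 (g=1, n=4, q=4) records B1=F, B2=F, B3=E, B4=T, B5=S, B6=F, B7=T, B9=T, B9=F, B10=F, B11=S
union over the pool: B1=T, B1=F, B2=F, B3=S, B3=E, B4=T, B4=F, B5=S, B5=E, B6=T, B6=F, B7=T, B7=F, B8=F, B9=T, B9=F, B10=F, B11=S
uncovered (4 of 22): B2=T, B8=T, B10=T, B11=E

Answer: 4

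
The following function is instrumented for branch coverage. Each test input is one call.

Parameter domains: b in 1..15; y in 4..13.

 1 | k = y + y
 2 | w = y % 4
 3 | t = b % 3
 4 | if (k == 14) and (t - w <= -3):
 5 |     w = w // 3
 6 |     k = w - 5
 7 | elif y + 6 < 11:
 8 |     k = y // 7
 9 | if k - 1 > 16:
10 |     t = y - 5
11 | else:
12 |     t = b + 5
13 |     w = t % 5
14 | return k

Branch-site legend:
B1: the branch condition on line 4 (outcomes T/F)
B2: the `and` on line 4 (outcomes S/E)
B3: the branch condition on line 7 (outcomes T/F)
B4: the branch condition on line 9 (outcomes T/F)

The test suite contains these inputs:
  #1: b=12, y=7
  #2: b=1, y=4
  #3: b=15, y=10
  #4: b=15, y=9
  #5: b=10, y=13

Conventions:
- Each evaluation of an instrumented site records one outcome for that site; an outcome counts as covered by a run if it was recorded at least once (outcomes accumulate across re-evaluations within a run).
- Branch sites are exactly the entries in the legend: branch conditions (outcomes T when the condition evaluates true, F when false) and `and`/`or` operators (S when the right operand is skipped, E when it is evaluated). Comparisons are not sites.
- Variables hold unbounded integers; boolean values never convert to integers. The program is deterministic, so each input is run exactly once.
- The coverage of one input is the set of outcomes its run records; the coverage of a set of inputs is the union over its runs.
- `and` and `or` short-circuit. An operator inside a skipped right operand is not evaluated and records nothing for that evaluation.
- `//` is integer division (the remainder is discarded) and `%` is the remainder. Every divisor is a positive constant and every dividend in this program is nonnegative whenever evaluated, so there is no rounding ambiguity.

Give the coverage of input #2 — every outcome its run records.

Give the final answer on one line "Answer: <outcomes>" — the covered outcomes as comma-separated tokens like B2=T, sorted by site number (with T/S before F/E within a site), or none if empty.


Tracing the run of input #2 (b=1, y=4):
  B2->S, B1->F, B3->T, B4->F
distinct outcomes covered: B1=F, B2=S, B3=T, B4=F
Answer: B1=F, B2=S, B3=T, B4=F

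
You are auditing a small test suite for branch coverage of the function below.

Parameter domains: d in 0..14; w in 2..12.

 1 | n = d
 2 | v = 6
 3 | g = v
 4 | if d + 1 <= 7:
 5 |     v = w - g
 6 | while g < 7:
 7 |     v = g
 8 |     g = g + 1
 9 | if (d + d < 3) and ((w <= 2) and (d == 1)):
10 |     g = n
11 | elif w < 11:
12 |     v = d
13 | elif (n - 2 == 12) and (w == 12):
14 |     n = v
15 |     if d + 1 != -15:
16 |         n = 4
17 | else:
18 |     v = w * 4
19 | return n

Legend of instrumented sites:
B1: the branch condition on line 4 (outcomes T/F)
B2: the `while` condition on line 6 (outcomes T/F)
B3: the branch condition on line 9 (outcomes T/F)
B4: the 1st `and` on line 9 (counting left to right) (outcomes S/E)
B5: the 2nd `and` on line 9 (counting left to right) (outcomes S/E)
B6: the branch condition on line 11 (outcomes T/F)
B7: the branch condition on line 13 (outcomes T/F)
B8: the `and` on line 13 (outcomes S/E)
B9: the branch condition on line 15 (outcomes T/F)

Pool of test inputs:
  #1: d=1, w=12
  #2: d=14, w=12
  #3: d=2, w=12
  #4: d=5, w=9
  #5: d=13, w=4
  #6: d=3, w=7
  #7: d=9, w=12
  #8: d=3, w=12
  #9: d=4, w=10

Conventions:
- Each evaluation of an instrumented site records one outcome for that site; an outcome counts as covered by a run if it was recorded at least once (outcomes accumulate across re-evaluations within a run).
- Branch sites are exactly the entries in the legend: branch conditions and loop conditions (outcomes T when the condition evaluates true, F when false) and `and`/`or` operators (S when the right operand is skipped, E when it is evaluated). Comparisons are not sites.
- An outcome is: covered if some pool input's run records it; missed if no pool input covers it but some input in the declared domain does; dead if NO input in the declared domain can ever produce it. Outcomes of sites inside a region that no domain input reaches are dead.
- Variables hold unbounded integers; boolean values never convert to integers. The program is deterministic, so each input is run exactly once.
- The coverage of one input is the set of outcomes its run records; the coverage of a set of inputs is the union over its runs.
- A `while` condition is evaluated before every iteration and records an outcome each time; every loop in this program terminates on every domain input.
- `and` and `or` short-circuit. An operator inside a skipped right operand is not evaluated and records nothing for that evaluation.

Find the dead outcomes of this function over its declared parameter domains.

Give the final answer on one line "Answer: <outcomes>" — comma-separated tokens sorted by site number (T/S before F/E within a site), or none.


checking every outcome against all 165 domain inputs:
  B9=F: unreachable across the whole domain -> dead
  reachable outcomes have witnesses, e.g. B1=T (e.g. d=0, w=2), B1=F (e.g. d=7, w=2), B2=T (e.g. d=0, w=2), B2=F (e.g. d=0, w=2)
Answer: B9=F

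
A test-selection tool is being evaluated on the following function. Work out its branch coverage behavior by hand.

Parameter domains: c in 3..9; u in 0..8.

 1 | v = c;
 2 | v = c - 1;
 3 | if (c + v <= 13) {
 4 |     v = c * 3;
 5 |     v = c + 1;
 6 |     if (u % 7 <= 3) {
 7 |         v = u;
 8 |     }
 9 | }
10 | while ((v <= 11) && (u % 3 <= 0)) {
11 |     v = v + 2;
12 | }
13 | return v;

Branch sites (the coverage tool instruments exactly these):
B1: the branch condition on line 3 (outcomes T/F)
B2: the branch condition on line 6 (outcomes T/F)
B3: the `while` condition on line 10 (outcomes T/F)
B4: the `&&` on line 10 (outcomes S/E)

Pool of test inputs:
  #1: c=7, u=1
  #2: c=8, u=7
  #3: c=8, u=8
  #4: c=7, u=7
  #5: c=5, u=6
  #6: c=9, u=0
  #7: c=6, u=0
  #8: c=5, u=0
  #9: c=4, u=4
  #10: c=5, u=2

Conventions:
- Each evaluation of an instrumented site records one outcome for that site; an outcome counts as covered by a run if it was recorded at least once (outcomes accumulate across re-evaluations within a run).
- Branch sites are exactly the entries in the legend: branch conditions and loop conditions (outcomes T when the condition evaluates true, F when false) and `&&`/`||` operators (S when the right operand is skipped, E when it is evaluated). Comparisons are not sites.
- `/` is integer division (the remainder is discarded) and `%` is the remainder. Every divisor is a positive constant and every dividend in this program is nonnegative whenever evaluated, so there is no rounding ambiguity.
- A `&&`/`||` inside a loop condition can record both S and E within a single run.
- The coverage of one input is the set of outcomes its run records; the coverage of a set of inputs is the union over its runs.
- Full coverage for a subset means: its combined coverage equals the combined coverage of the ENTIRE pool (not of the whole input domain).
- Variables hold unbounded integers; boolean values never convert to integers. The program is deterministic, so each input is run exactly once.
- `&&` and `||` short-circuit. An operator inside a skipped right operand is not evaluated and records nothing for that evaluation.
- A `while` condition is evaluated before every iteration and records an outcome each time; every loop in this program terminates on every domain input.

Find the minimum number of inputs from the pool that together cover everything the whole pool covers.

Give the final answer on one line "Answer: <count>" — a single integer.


input #1, c=7, u=1: outcomes B1=T, B2=T, B3=F, B4=E
input #2, c=8, u=7: outcomes B1=F, B3=F, B4=E
input #3, c=8, u=8: outcomes B1=F, B3=F, B4=E
input #4, c=7, u=7: outcomes B1=T, B2=T, B3=F, B4=E
input #5, c=5, u=6: outcomes B1=T, B2=F, B3=T, B3=F, B4=S, B4=E
input #6, c=9, u=0: outcomes B1=F, B3=T, B3=F, B4=S, B4=E
input #7, c=6, u=0: outcomes B1=T, B2=T, B3=T, B3=F, B4=S, B4=E
input #8, c=5, u=0: outcomes B1=T, B2=T, B3=T, B3=F, B4=S, B4=E
input #9, c=4, u=4: outcomes B1=T, B2=F, B3=F, B4=E
input #10, c=5, u=2: outcomes B1=T, B2=T, B3=F, B4=E
pool-wide coverage (8 outcomes): B1=T, B1=F, B2=T, B2=F, B3=T, B3=F, B4=S, B4=E
no size-1 subset reaches all 8 outcomes (best union: 6/8)
no size-2 subset reaches all 8 outcomes (best union: 7/8)
the canonical winner is {1, 2, 5}: size 3, full 8-outcome coverage, earliest index list among size-3 covers
Answer: 3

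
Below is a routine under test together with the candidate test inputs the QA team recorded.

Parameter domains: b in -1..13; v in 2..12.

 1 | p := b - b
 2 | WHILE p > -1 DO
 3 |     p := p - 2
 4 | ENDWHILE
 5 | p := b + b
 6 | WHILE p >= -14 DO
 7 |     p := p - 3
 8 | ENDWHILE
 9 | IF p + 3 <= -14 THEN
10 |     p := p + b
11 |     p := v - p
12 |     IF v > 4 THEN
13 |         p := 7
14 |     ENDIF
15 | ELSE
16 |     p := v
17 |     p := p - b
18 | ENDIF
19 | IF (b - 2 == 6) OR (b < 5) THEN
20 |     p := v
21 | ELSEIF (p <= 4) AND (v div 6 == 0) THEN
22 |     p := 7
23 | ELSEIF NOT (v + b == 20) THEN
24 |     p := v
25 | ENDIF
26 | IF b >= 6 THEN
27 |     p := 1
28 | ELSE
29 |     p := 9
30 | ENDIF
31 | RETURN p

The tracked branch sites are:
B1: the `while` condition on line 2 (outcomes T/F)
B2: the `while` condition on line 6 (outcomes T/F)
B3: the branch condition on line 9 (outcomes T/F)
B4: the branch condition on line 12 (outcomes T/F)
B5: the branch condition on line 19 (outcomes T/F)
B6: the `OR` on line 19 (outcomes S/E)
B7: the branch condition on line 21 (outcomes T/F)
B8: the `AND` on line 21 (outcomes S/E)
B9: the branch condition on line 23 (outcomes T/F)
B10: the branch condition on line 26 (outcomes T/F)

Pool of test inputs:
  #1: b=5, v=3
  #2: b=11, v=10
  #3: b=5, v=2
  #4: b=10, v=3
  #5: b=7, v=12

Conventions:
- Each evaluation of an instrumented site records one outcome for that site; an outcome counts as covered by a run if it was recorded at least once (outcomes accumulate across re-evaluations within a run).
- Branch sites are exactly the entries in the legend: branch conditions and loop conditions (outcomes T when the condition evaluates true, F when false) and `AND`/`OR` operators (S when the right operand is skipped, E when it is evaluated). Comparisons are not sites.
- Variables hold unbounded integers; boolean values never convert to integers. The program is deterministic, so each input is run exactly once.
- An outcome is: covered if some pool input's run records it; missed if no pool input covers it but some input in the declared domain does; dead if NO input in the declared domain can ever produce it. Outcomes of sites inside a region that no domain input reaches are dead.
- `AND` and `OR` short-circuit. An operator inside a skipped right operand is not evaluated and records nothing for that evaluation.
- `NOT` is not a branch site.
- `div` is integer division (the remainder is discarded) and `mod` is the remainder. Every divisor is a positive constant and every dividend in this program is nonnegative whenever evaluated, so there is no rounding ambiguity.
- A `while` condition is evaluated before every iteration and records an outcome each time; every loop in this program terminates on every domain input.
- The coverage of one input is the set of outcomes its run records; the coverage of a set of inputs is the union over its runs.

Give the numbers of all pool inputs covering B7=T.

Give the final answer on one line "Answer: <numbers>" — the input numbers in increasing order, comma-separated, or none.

input #1 (b=5, v=3): does not produce B7=T
input #2 (b=11, v=10): does not produce B7=T
input #3 (b=5, v=2): does not produce B7=T
input #4 (b=10, v=3): produces B7=T
input #5 (b=7, v=12): does not produce B7=T

Answer: 4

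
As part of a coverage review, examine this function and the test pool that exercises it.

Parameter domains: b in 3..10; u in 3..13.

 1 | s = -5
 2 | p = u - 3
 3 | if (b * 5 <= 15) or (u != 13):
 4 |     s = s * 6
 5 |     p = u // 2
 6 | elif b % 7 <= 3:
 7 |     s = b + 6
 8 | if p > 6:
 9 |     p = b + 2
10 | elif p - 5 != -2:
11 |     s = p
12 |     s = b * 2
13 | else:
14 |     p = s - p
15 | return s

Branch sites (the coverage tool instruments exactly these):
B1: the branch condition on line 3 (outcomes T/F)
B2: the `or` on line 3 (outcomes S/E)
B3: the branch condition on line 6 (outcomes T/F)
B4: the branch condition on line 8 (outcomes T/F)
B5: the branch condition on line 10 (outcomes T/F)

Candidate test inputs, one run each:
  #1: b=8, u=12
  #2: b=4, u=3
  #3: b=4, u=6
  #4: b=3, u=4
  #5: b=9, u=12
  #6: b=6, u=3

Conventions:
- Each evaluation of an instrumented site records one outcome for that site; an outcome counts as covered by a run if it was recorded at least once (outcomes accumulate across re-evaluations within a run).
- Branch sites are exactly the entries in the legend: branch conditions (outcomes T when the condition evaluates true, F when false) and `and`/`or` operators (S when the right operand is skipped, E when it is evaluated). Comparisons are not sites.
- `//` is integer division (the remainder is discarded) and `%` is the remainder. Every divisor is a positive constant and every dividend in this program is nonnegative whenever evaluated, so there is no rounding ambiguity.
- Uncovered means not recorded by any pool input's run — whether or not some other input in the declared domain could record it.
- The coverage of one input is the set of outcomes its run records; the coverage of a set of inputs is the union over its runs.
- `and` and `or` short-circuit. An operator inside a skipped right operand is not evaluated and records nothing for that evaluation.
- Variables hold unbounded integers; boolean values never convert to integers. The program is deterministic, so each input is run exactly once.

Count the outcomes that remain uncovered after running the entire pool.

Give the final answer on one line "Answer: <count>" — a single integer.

run #1 (b=8, u=12) runs B2->E, B1->T, B4->F, B5->T; records B1=T, B2=E, B4=F, B5=T
run #2 (b=4, u=3) runs B2->E, B1->T, B4->F, B5->T; records B1=T, B2=E, B4=F, B5=T
run #3 (b=4, u=6) runs B2->E, B1->T, B4->F, B5->F; records B1=T, B2=E, B4=F, B5=F
run #4 (b=3, u=4) runs B2->S, B1->T, B4->F, B5->T; records B1=T, B2=S, B4=F, B5=T
run #5 (b=9, u=12) runs B2->E, B1->T, B4->F, B5->T; records B1=T, B2=E, B4=F, B5=T
run #6 (b=6, u=3) runs B2->E, B1->T, B4->F, B5->T; records B1=T, B2=E, B4=F, B5=T
union over the pool: B1=T, B2=S, B2=E, B4=F, B5=T, B5=F
uncovered (4 of 10): B1=F, B3=T, B3=F, B4=T

Answer: 4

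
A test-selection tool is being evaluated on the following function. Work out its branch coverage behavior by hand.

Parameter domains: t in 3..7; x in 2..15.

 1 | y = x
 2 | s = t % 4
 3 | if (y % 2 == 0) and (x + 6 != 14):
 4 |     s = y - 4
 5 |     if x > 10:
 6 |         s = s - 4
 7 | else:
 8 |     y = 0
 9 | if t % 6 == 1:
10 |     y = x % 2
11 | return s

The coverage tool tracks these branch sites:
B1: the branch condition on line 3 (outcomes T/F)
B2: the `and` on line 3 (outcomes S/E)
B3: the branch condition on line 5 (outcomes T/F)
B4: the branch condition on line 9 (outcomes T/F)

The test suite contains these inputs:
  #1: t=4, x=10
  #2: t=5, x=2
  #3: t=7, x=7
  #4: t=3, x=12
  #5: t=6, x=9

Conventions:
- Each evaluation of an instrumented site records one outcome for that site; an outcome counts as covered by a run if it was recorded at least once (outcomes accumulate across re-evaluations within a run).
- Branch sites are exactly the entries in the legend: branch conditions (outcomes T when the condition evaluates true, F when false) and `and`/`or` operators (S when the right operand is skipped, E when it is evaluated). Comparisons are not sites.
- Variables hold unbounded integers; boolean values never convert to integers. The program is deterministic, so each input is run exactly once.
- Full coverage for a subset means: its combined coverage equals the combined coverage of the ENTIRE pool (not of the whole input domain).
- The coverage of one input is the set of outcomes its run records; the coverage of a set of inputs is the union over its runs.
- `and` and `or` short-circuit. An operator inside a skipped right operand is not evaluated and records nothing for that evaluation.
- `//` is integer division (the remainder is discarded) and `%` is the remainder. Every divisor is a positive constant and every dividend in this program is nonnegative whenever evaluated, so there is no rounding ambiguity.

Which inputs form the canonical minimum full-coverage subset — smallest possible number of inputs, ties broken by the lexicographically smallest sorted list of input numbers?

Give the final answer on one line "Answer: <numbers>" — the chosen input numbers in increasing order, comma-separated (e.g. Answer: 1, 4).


#1 (t=4, x=10) -> B2->E, B1->T, B3->F, B4->F; covered: B1=T, B2=E, B3=F, B4=F
#2 (t=5, x=2) -> B2->E, B1->T, B3->F, B4->F; covered: B1=T, B2=E, B3=F, B4=F
#3 (t=7, x=7) -> B2->S, B1->F, B4->T; covered: B1=F, B2=S, B4=T
#4 (t=3, x=12) -> B2->E, B1->T, B3->T, B4->F; covered: B1=T, B2=E, B3=T, B4=F
#5 (t=6, x=9) -> B2->S, B1->F, B4->F; covered: B1=F, B2=S, B4=F
pool-wide coverage (8 outcomes): B1=T, B1=F, B2=S, B2=E, B3=T, B3=F, B4=T, B4=F
size 1 is not enough: best union over all size-1 subsets is 4/8
size 2 is not enough: best union over all size-2 subsets is 7/8
inputs {1, 3, 4} (size 3) cover everything; no size-3 subset with a lexicographically smaller index list covers all 8
Answer: 1, 3, 4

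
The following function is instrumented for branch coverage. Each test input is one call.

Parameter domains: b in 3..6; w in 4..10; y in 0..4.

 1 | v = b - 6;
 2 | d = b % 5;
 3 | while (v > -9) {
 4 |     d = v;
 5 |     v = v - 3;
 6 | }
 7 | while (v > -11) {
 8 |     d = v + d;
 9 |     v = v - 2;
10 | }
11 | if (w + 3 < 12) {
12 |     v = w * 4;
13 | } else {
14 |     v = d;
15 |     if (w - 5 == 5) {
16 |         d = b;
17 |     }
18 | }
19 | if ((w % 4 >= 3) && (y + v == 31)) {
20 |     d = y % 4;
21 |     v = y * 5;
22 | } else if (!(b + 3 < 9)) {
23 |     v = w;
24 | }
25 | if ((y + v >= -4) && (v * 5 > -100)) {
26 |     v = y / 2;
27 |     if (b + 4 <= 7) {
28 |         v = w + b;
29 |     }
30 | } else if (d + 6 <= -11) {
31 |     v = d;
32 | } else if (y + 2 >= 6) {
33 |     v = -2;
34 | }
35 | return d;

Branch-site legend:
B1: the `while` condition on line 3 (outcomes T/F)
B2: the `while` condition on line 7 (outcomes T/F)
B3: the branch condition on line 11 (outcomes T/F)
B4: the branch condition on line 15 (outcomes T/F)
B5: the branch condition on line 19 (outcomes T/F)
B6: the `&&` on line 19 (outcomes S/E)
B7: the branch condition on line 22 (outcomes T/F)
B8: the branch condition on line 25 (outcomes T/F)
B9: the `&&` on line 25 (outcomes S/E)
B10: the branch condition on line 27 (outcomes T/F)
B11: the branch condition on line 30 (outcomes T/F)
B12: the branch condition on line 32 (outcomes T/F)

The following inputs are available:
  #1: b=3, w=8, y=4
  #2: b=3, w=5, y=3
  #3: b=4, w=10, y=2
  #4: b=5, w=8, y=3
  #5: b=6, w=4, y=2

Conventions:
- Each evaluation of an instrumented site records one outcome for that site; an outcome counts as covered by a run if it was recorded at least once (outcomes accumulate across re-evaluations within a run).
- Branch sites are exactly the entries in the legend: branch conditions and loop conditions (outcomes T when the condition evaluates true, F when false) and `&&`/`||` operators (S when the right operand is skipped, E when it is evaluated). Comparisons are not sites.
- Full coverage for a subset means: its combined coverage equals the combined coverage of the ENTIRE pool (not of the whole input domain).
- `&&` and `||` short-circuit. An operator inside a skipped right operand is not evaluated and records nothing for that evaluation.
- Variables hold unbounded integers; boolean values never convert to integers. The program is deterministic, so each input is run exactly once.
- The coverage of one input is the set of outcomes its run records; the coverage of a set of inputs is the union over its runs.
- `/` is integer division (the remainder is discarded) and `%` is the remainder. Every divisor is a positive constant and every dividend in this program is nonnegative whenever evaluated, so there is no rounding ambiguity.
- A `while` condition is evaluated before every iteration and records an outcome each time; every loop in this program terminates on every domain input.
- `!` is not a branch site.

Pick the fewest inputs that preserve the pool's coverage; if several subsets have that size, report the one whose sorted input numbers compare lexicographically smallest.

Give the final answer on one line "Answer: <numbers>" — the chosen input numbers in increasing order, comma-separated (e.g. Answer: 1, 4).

input #1, b=3, w=8, y=4: outcomes B1=T, B1=F, B2=T, B2=F, B3=T, B5=F, B6=S, B7=F, B8=T, B9=E, B10=T
input #2, b=3, w=5, y=3: outcomes B1=T, B1=F, B2=T, B2=F, B3=T, B5=F, B6=S, B7=F, B8=T, B9=E, B10=T
input #3, b=4, w=10, y=2: outcomes B1=T, B1=F, B2=F, B3=F, B4=T, B5=F, B6=S, B7=F, B8=F, B9=S, B11=F, B12=F
input #4, b=5, w=8, y=3: outcomes B1=T, B1=F, B2=T, B2=F, B3=T, B5=F, B6=S, B7=F, B8=T, B9=E, B10=F
input #5, b=6, w=4, y=2: outcomes B1=T, B1=F, B2=T, B2=F, B3=T, B5=F, B6=S, B7=T, B8=T, B9=E, B10=F
together the pool reaches 19 outcomes: B1=T, B1=F, B2=T, B2=F, B3=T, B3=F, B4=T, B5=F, B6=S, B7=T, B7=F, B8=T, B8=F, B9=S, B9=E, B10=T, B10=F, B11=F, B12=F
size 1 is not enough: best union over all size-1 subsets is 12/19
size 2 is not enough: best union over all size-2 subsets is 18/19
the canonical winner is {1, 3, 5}: size 3, full 19-outcome coverage, earliest index list among size-3 covers

Answer: 1, 3, 5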